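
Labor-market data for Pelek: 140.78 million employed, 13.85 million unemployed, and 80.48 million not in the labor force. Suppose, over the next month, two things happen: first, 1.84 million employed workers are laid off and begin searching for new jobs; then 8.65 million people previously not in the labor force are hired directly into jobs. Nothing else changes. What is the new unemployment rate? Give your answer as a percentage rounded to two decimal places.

Initially, labor force = 140.78 + 13.85 = 154.63 million, so u = 13.85/154.63 = 8.96%.
After the first change, employed falls and unemployed rises by 1.84; labor force unchanged → E = 138.94, U = 15.69, labor force = 154.63 million.
After the second change, employed and labor force both rise by 8.65; unemployed unchanged → E = 147.59, U = 15.69, labor force = 163.28 million.
New unemployment rate = 15.69 / 163.28 = 9.61%.

New unemployment rate ≈ 9.61%.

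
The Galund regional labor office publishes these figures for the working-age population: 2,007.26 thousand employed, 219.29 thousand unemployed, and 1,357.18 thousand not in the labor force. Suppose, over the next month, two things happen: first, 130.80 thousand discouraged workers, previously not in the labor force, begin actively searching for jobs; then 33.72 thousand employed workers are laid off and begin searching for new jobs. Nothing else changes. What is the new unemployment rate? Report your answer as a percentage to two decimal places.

Initially, labor force = 2,007.26 + 219.29 = 2,226.55 thousand, so u = 219.29/2,226.55 = 9.85%.
After the first change, unemployed and labor force both rise by 130.80 → E = 2,007.26, U = 350.09, labor force = 2,357.35 thousand.
After the second change, employed falls and unemployed rises by 33.72; labor force unchanged → E = 1,973.54, U = 383.81, labor force = 2,357.35 thousand.
New unemployment rate = 383.81 / 2,357.35 = 16.28%.

New unemployment rate ≈ 16.28%.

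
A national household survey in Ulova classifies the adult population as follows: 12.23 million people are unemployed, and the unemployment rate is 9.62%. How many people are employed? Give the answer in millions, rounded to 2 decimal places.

About 114.90 million are employed.

Labor force = U / u = 12.23 / 0.0962 ≈ 127.13 million.
Employed = labor force − unemployed = 127.13 − 12.23 = 114.90 million.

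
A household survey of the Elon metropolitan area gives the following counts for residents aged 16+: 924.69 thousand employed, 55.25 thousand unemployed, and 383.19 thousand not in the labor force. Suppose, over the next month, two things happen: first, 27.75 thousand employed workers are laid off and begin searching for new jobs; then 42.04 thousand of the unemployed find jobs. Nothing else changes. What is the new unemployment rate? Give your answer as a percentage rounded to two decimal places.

New unemployment rate ≈ 4.18%.

Initially, labor force = 924.69 + 55.25 = 979.94 thousand, so u = 55.25/979.94 = 5.64%.
After the first change, employed falls and unemployed rises by 27.75; labor force unchanged → E = 896.94, U = 83.00, labor force = 979.94 thousand.
After the second change, unemployed falls and employed rises by 42.04; labor force unchanged → E = 938.98, U = 40.96, labor force = 979.94 thousand.
New unemployment rate = 40.96 / 979.94 = 4.18%.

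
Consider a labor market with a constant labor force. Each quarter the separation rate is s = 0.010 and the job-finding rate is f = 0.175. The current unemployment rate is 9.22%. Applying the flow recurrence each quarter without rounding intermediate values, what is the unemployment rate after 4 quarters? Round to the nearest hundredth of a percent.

With a fixed labor force, u_{t+1} = u_t + s·(1−u_t) − f·u_t = u_t·(1−s−f) + s.
Here 1−s−f = 0.815 and s = 0.010.
u_1 = 0.092200 × 0.815 + 0.010 = 0.085143.
u_2 = 0.085143 × 0.815 + 0.010 = 0.079392.
u_3 = 0.079392 × 0.815 + 0.010 = 0.074704.
u_4 = 0.074704 × 0.815 + 0.010 = 0.070884.

Unemployment rate after four quarters ≈ 7.09%.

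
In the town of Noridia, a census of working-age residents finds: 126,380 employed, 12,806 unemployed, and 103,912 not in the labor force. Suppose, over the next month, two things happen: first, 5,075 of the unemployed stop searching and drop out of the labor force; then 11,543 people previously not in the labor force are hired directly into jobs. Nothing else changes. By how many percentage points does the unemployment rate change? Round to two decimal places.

The unemployment rate changes by −3.89 percentage points.

Initially, labor force = 126,380 + 12,806 = 139,186, so u = 12,806/139,186 = 9.20%.
After the first change, unemployed and labor force both fall by 5,075 → E = 126,380, U = 7,731, labor force = 134,111.
After the second change, employed and labor force both rise by 11,543; unemployed unchanged → E = 137,923, U = 7,731, labor force = 145,654.
New unemployment rate = 7,731 / 145,654 = 5.31%.
Change = 5.31% − 9.20% = −3.89 percentage points.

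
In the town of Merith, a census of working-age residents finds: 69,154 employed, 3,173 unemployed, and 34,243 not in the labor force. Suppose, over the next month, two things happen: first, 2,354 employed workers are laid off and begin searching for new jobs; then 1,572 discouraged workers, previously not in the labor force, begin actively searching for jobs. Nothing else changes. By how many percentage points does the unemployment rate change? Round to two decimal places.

Initially, labor force = 69,154 + 3,173 = 72,327, so u = 3,173/72,327 = 4.39%.
After the first change, employed falls and unemployed rises by 2,354; labor force unchanged → E = 66,800, U = 5,527, labor force = 72,327.
After the second change, unemployed and labor force both rise by 1,572 → E = 66,800, U = 7,099, labor force = 73,899.
New unemployment rate = 7,099 / 73,899 = 9.61%.
Change = 9.61% − 4.39% = +5.22 percentage points.

The unemployment rate changes by +5.22 percentage points.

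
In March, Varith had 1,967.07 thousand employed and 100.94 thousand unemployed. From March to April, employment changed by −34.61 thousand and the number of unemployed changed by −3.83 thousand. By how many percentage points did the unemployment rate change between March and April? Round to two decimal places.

March: labor force = 1,967.07 + 100.94 = 2,068.01; u = 100.94/2,068.01 = 4.88%.
April: labor force = 1,932.46 + 97.11 = 2,029.57; u = 97.11/2,029.57 = 4.78%.
Change = 4.78% − 4.88% = −0.10 pp.

The unemployment rate changed by −0.10 percentage points.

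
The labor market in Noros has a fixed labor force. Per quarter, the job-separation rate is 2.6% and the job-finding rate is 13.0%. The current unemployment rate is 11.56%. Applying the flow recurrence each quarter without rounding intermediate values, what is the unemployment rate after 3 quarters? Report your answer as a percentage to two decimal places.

Unemployment rate after three quarters ≈ 13.60%.

With a fixed labor force, u_{t+1} = u_t + s·(1−u_t) − f·u_t = u_t·(1−s−f) + s.
Here 1−s−f = 0.844 and s = 0.026.
u_1 = 0.115600 × 0.844 + 0.026 = 0.123566.
u_2 = 0.123566 × 0.844 + 0.026 = 0.130290.
u_3 = 0.130290 × 0.844 + 0.026 = 0.135965.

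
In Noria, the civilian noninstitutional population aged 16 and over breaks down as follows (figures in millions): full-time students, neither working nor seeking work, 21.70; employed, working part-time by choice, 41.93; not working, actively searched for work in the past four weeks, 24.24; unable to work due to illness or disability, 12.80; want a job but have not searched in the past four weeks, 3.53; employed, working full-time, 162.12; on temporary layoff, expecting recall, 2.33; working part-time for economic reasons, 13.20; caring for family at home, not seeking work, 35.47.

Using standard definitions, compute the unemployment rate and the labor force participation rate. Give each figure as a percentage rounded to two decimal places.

Employed = 41.93 + 162.12 + 13.20 = 217.25 million (anyone who worked, including part-time for economic reasons, counts as employed).
Unemployed = 24.24 + 2.33 = 26.57 million (jobless and actively searching, or on temporary layoff).
Labor force = 217.25 + 26.57 = 243.82 million.
Not in labor force = 21.70 + 12.80 + 3.53 + 35.47 = 73.50 million (those not working and not actively searching are outside the labor force — including those who want a job but have given up searching).
Civilian working-age population = 243.82 + 73.50 = 317.32 million.
Unemployment rate = 26.57 / 243.82 = 10.90%.
Labor force participation rate = 243.82 / 317.32 = 76.84%.

Unemployment rate ≈ 10.90%; labor force participation rate ≈ 76.84%.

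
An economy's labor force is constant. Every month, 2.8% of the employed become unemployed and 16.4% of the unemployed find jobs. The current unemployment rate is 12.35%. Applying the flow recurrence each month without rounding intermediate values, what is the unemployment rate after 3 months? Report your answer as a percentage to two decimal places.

Unemployment rate after three months ≈ 13.41%.

With a fixed labor force, u_{t+1} = u_t + s·(1−u_t) − f·u_t = u_t·(1−s−f) + s.
Here 1−s−f = 0.808 and s = 0.028.
u_1 = 0.123500 × 0.808 + 0.028 = 0.127788.
u_2 = 0.127788 × 0.808 + 0.028 = 0.131253.
u_3 = 0.131253 × 0.808 + 0.028 = 0.134052.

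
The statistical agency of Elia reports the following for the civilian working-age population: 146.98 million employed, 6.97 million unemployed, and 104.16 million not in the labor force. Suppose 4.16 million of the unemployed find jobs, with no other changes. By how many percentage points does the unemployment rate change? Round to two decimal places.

Initially, labor force = 146.98 + 6.97 = 153.95 million, so u = 6.97/153.95 = 4.53%.
After the change, unemployed falls and employed rises by 4.16; labor force unchanged → E = 151.14, U = 2.81, labor force = 153.95 million.
New unemployment rate = 2.81 / 153.95 = 1.83%.
Change = 1.83% − 4.53% = −2.70 percentage points.

The unemployment rate changes by −2.70 percentage points.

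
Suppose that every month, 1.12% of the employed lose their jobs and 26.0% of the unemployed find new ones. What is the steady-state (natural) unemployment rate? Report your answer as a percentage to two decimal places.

Steady-state unemployment rate ≈ 4.13%.

At steady state the flows balance: s·E = f·U, so U/(E+U) = s/(s+f).
u* = 1.12 / (1.12 + 26.0) = 1.12 / 27.12 = 4.13%.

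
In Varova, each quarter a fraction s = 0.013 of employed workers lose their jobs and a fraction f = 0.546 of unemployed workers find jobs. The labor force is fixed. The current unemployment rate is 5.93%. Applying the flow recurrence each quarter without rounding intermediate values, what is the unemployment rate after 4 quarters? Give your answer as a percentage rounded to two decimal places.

Unemployment rate after four quarters ≈ 2.46%.

With a fixed labor force, u_{t+1} = u_t + s·(1−u_t) − f·u_t = u_t·(1−s−f) + s.
Here 1−s−f = 0.441 and s = 0.013.
u_1 = 0.059300 × 0.441 + 0.013 = 0.039151.
u_2 = 0.039151 × 0.441 + 0.013 = 0.030266.
u_3 = 0.030266 × 0.441 + 0.013 = 0.026347.
u_4 = 0.026347 × 0.441 + 0.013 = 0.024619.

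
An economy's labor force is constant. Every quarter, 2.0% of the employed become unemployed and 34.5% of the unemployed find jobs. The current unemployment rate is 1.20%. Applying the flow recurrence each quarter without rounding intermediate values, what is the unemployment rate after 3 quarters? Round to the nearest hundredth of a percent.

With a fixed labor force, u_{t+1} = u_t + s·(1−u_t) − f·u_t = u_t·(1−s−f) + s.
Here 1−s−f = 0.635 and s = 0.020.
u_1 = 0.012000 × 0.635 + 0.020 = 0.027620.
u_2 = 0.027620 × 0.635 + 0.020 = 0.037539.
u_3 = 0.037539 × 0.635 + 0.020 = 0.043837.

Unemployment rate after three quarters ≈ 4.38%.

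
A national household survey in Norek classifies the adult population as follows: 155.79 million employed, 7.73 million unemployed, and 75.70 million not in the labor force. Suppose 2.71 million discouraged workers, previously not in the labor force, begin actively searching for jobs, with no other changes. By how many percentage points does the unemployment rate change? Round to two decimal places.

The unemployment rate changes by +1.55 percentage points.

Initially, labor force = 155.79 + 7.73 = 163.52 million, so u = 7.73/163.52 = 4.73%.
After the change, unemployed and labor force both rise by 2.71 → E = 155.79, U = 10.44, labor force = 166.23 million.
New unemployment rate = 10.44 / 166.23 = 6.28%.
Change = 6.28% − 4.73% = +1.55 percentage points.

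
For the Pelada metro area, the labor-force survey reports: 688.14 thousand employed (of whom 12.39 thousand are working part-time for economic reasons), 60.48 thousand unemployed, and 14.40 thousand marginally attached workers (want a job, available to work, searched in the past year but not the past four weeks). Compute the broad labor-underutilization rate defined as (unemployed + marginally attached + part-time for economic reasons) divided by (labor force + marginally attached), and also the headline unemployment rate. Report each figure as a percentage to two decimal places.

Labor force = 688.14 + 60.48 = 748.62 thousand.
Numerator = 60.48 + 14.40 + 12.39 = 87.27 thousand.
Denominator = 748.62 + 14.40 = 763.02 thousand.
Broad rate = 87.27 / 763.02 = 11.44%.
Headline unemployment rate = 60.48 / 748.62 = 8.08%.

Broad underutilization rate ≈ 11.44%; headline unemployment rate ≈ 8.08%.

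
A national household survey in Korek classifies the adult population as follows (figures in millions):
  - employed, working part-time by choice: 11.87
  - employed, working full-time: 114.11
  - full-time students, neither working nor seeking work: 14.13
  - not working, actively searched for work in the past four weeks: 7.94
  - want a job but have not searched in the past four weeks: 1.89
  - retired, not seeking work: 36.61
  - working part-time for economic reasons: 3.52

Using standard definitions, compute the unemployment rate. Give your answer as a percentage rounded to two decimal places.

Unemployment rate ≈ 5.78%.

Employed = 11.87 + 114.11 + 3.52 = 129.50 million (anyone who worked, including part-time for economic reasons, counts as employed).
Unemployed = 7.94 million.
Labor force = 129.50 + 7.94 = 137.44 million.
Unemployment rate = 7.94 / 137.44 = 5.78%.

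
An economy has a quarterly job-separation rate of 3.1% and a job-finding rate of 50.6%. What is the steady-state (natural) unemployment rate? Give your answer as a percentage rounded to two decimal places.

Steady-state unemployment rate ≈ 5.77%.

At steady state the flows balance: s·E = f·U, so U/(E+U) = s/(s+f).
u* = 3.1 / (3.1 + 50.6) = 3.1 / 53.70 = 5.77%.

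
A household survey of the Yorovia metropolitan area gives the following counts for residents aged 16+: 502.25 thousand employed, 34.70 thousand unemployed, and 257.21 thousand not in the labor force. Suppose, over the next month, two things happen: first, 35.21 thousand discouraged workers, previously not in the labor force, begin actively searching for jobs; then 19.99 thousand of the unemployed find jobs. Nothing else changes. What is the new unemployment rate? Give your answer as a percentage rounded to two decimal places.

Initially, labor force = 502.25 + 34.70 = 536.95 thousand, so u = 34.70/536.95 = 6.46%.
After the first change, unemployed and labor force both rise by 35.21 → E = 502.25, U = 69.91, labor force = 572.16 thousand.
After the second change, unemployed falls and employed rises by 19.99; labor force unchanged → E = 522.24, U = 49.92, labor force = 572.16 thousand.
New unemployment rate = 49.92 / 572.16 = 8.72%.

New unemployment rate ≈ 8.72%.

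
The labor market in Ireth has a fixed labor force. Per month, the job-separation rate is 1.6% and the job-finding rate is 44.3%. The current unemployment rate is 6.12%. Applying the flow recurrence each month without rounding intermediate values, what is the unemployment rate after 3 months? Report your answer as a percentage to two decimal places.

Unemployment rate after three months ≈ 3.90%.

With a fixed labor force, u_{t+1} = u_t + s·(1−u_t) − f·u_t = u_t·(1−s−f) + s.
Here 1−s−f = 0.541 and s = 0.016.
u_1 = 0.061200 × 0.541 + 0.016 = 0.049109.
u_2 = 0.049109 × 0.541 + 0.016 = 0.042568.
u_3 = 0.042568 × 0.541 + 0.016 = 0.039029.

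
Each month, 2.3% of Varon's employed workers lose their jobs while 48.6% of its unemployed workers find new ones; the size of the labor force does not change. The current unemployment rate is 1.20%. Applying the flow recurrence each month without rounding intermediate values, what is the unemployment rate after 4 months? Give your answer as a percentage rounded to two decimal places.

With a fixed labor force, u_{t+1} = u_t + s·(1−u_t) − f·u_t = u_t·(1−s−f) + s.
Here 1−s−f = 0.491 and s = 0.023.
u_1 = 0.012000 × 0.491 + 0.023 = 0.028892.
u_2 = 0.028892 × 0.491 + 0.023 = 0.037186.
u_3 = 0.037186 × 0.491 + 0.023 = 0.041258.
u_4 = 0.041258 × 0.491 + 0.023 = 0.043258.

Unemployment rate after four months ≈ 4.33%.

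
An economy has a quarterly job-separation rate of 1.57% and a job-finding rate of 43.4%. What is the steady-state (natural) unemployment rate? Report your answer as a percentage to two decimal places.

Steady-state unemployment rate ≈ 3.49%.

At steady state the flows balance: s·E = f·U, so U/(E+U) = s/(s+f).
u* = 1.57 / (1.57 + 43.4) = 1.57 / 44.97 = 3.49%.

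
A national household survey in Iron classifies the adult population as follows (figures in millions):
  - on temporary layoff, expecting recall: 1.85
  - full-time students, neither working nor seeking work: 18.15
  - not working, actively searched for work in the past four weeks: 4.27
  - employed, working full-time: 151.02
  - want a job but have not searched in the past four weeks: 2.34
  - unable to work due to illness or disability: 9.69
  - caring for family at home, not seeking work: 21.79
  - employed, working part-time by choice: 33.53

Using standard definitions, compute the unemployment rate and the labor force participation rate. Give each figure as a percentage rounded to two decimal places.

Employed = 151.02 + 33.53 = 184.55 million.
Unemployed = 1.85 + 4.27 = 6.12 million (jobless and actively searching, or on temporary layoff).
Labor force = 184.55 + 6.12 = 190.67 million.
Not in labor force = 18.15 + 2.34 + 9.69 + 21.79 = 51.97 million (those not working and not actively searching are outside the labor force — including those who want a job but have given up searching).
Civilian working-age population = 190.67 + 51.97 = 242.64 million.
Unemployment rate = 6.12 / 190.67 = 3.21%.
Labor force participation rate = 190.67 / 242.64 = 78.58%.

Unemployment rate ≈ 3.21%; labor force participation rate ≈ 78.58%.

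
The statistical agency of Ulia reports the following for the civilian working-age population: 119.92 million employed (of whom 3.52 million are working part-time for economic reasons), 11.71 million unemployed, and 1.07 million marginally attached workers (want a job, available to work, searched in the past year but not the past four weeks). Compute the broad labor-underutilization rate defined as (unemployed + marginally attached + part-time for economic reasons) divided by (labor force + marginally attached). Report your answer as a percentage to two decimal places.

Labor force = 119.92 + 11.71 = 131.63 million.
Numerator = 11.71 + 1.07 + 3.52 = 16.30 million.
Denominator = 131.63 + 1.07 = 132.70 million.
Broad rate = 16.30 / 132.70 = 12.28%.

Broad underutilization rate ≈ 12.28%.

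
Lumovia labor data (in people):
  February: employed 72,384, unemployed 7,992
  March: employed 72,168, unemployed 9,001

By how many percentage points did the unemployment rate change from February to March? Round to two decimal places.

February: labor force = 72,384 + 7,992 = 80,376; u = 7,992/80,376 = 9.94%.
March: labor force = 72,168 + 9,001 = 81,169; u = 9,001/81,169 = 11.09%.
Change = 11.09% − 9.94% = +1.15 pp.

The unemployment rate changed by +1.15 percentage points.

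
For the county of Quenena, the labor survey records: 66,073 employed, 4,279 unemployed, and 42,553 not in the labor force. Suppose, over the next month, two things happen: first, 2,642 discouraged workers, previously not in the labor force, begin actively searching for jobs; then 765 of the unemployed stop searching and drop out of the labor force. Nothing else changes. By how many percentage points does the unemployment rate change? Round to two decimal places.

The unemployment rate changes by +2.44 percentage points.

Initially, labor force = 66,073 + 4,279 = 70,352, so u = 4,279/70,352 = 6.08%.
After the first change, unemployed and labor force both rise by 2,642 → E = 66,073, U = 6,921, labor force = 72,994.
After the second change, unemployed and labor force both fall by 765 → E = 66,073, U = 6,156, labor force = 72,229.
New unemployment rate = 6,156 / 72,229 = 8.52%.
Change = 8.52% − 6.08% = +2.44 percentage points.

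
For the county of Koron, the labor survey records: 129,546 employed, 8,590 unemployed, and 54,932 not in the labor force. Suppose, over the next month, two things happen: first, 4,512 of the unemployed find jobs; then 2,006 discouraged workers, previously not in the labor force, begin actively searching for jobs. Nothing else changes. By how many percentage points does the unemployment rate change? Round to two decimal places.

Initially, labor force = 129,546 + 8,590 = 138,136, so u = 8,590/138,136 = 6.22%.
After the first change, unemployed falls and employed rises by 4,512; labor force unchanged → E = 134,058, U = 4,078, labor force = 138,136.
After the second change, unemployed and labor force both rise by 2,006 → E = 134,058, U = 6,084, labor force = 140,142.
New unemployment rate = 6,084 / 140,142 = 4.34%.
Change = 4.34% − 6.22% = −1.88 percentage points.

The unemployment rate changes by −1.88 percentage points.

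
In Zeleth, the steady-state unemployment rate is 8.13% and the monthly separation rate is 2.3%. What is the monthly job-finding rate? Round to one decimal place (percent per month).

From u* = s/(s+f): f = s·(1−u)/u.
f = 2.3 × (1 − 0.0813) / 0.0813 = 2.1130 / 0.0813 ≈ 26.0% per month.

Job-finding rate ≈ 26.0% per month.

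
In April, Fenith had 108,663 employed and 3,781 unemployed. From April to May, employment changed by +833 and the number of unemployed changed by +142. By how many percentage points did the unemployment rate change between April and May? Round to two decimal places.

The unemployment rate changed by +0.10 percentage points.

April: labor force = 108,663 + 3,781 = 112,444; u = 3,781/112,444 = 3.36%.
May: labor force = 109,496 + 3,923 = 113,419; u = 3,923/113,419 = 3.46%.
Change = 3.46% − 3.36% = +0.10 pp.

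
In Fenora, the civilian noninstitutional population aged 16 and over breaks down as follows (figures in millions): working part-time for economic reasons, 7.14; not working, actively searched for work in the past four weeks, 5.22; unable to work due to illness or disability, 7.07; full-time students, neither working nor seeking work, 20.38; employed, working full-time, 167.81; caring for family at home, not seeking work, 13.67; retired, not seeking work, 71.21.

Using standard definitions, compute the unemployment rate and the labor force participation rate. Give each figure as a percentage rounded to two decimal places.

Employed = 7.14 + 167.81 = 174.95 million (anyone who worked, including part-time for economic reasons, counts as employed).
Unemployed = 5.22 million.
Labor force = 174.95 + 5.22 = 180.17 million.
Not in labor force = 7.07 + 20.38 + 13.67 + 71.21 = 112.33 million (those not working and not actively searching are outside the labor force).
Civilian working-age population = 180.17 + 112.33 = 292.50 million.
Unemployment rate = 5.22 / 180.17 = 2.90%.
Labor force participation rate = 180.17 / 292.50 = 61.60%.

Unemployment rate ≈ 2.90%; labor force participation rate ≈ 61.60%.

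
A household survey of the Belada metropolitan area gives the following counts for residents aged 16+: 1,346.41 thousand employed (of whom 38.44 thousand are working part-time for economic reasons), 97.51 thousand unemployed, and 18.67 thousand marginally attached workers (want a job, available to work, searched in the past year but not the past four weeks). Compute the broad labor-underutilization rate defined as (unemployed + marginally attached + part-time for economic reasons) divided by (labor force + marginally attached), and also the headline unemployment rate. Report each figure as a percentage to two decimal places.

Broad underutilization rate ≈ 10.57%; headline unemployment rate ≈ 6.75%.

Labor force = 1,346.41 + 97.51 = 1,443.92 thousand.
Numerator = 97.51 + 18.67 + 38.44 = 154.62 thousand.
Denominator = 1,443.92 + 18.67 = 1,462.59 thousand.
Broad rate = 154.62 / 1,462.59 = 10.57%.
Headline unemployment rate = 97.51 / 1,443.92 = 6.75%.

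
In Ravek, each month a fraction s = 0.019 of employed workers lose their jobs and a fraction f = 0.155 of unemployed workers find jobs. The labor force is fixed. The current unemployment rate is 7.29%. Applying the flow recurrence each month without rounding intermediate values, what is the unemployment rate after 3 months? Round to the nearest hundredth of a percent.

With a fixed labor force, u_{t+1} = u_t + s·(1−u_t) − f·u_t = u_t·(1−s−f) + s.
Here 1−s−f = 0.826 and s = 0.019.
u_1 = 0.072900 × 0.826 + 0.019 = 0.079215.
u_2 = 0.079215 × 0.826 + 0.019 = 0.084432.
u_3 = 0.084432 × 0.826 + 0.019 = 0.088741.

Unemployment rate after three months ≈ 8.87%.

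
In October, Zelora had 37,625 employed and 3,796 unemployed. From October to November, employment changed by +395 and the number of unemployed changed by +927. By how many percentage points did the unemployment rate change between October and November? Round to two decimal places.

October: labor force = 37,625 + 3,796 = 41,421; u = 3,796/41,421 = 9.16%.
November: labor force = 38,020 + 4,723 = 42,743; u = 4,723/42,743 = 11.05%.
Change = 11.05% − 9.16% = +1.89 pp.

The unemployment rate changed by +1.89 percentage points.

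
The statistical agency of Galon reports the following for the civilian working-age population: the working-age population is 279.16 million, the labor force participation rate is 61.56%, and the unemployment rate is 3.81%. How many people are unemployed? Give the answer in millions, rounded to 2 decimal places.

About 6.55 million are unemployed.

Labor force = 0.6156 × 279.16 = 171.85 million.
Unemployed = 0.0381 × 171.85 ≈ 6.55 million.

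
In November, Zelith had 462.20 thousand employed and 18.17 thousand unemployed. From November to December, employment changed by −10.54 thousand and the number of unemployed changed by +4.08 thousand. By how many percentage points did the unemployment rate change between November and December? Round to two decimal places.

The unemployment rate changed by +0.91 percentage points.

November: labor force = 462.20 + 18.17 = 480.37; u = 18.17/480.37 = 3.78%.
December: labor force = 451.66 + 22.25 = 473.91; u = 22.25/473.91 = 4.69%.
Change = 4.69% − 3.78% = +0.91 pp.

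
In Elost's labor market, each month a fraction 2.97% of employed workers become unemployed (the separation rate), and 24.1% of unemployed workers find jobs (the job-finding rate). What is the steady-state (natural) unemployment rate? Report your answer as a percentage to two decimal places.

At steady state the flows balance: s·E = f·U, so U/(E+U) = s/(s+f).
u* = 2.97 / (2.97 + 24.1) = 2.97 / 27.07 = 10.97%.

Steady-state unemployment rate ≈ 10.97%.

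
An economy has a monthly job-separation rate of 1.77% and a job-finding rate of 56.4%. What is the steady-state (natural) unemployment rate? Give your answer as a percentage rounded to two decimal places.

Steady-state unemployment rate ≈ 3.04%.

At steady state the flows balance: s·E = f·U, so U/(E+U) = s/(s+f).
u* = 1.77 / (1.77 + 56.4) = 1.77 / 58.17 = 3.04%.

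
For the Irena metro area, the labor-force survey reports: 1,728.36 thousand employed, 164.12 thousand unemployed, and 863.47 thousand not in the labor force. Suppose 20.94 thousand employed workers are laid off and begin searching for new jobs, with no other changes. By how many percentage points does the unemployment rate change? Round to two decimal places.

Initially, labor force = 1,728.36 + 164.12 = 1,892.48 thousand, so u = 164.12/1,892.48 = 8.67%.
After the change, employed falls and unemployed rises by 20.94; labor force unchanged → E = 1,707.42, U = 185.06, labor force = 1,892.48 thousand.
New unemployment rate = 185.06 / 1,892.48 = 9.78%.
Change = 9.78% − 8.67% = +1.11 percentage points.

The unemployment rate changes by +1.11 percentage points.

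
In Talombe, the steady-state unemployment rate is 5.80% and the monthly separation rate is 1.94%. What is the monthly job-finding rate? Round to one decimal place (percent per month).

From u* = s/(s+f): f = s·(1−u)/u.
f = 1.94 × (1 − 0.0580) / 0.0580 = 1.8275 / 0.0580 ≈ 31.5% per month.

Job-finding rate ≈ 31.5% per month.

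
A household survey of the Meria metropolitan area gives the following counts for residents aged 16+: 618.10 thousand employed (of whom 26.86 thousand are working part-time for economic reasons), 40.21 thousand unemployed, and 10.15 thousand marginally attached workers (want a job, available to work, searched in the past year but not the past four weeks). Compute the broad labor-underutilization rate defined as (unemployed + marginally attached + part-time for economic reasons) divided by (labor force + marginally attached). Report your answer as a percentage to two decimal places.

Labor force = 618.10 + 40.21 = 658.31 thousand.
Numerator = 40.21 + 10.15 + 26.86 = 77.22 thousand.
Denominator = 658.31 + 10.15 = 668.46 thousand.
Broad rate = 77.22 / 668.46 = 11.55%.

Broad underutilization rate ≈ 11.55%.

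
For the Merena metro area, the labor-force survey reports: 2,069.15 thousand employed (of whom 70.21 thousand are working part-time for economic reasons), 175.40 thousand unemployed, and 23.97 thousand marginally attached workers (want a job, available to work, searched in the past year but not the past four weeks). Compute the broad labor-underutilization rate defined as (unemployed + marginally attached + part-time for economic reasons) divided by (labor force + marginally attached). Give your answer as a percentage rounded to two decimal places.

Labor force = 2,069.15 + 175.40 = 2,244.55 thousand.
Numerator = 175.40 + 23.97 + 70.21 = 269.58 thousand.
Denominator = 2,244.55 + 23.97 = 2,268.52 thousand.
Broad rate = 269.58 / 2,268.52 = 11.88%.

Broad underutilization rate ≈ 11.88%.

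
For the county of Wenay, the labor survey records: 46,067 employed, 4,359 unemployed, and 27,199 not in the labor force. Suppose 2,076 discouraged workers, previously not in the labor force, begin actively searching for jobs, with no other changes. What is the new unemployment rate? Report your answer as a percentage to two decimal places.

New unemployment rate ≈ 12.26%.

Initially, labor force = 46,067 + 4,359 = 50,426, so u = 4,359/50,426 = 8.64%.
After the change, unemployed and labor force both rise by 2,076 → E = 46,067, U = 6,435, labor force = 52,502.
New unemployment rate = 6,435 / 52,502 = 12.26%.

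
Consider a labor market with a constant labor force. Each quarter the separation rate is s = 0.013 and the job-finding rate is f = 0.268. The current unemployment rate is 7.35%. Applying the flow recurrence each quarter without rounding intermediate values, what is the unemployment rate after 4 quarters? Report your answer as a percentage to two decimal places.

With a fixed labor force, u_{t+1} = u_t + s·(1−u_t) − f·u_t = u_t·(1−s−f) + s.
Here 1−s−f = 0.719 and s = 0.013.
u_1 = 0.073500 × 0.719 + 0.013 = 0.065847.
u_2 = 0.065847 × 0.719 + 0.013 = 0.060344.
u_3 = 0.060344 × 0.719 + 0.013 = 0.056387.
u_4 = 0.056387 × 0.719 + 0.013 = 0.053542.

Unemployment rate after four quarters ≈ 5.35%.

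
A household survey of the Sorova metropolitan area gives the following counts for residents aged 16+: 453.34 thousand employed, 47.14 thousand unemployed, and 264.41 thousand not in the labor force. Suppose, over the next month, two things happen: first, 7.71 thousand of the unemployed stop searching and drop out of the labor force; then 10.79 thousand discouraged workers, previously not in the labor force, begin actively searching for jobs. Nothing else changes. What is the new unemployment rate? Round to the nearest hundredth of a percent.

New unemployment rate ≈ 9.97%.

Initially, labor force = 453.34 + 47.14 = 500.48 thousand, so u = 47.14/500.48 = 9.42%.
After the first change, unemployed and labor force both fall by 7.71 → E = 453.34, U = 39.43, labor force = 492.77 thousand.
After the second change, unemployed and labor force both rise by 10.79 → E = 453.34, U = 50.22, labor force = 503.56 thousand.
New unemployment rate = 50.22 / 503.56 = 9.97%.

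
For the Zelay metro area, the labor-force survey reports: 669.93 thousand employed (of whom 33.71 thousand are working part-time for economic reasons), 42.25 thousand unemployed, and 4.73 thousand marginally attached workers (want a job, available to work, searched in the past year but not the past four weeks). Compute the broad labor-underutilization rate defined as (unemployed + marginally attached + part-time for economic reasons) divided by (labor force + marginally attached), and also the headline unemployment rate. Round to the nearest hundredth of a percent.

Labor force = 669.93 + 42.25 = 712.18 thousand.
Numerator = 42.25 + 4.73 + 33.71 = 80.69 thousand.
Denominator = 712.18 + 4.73 = 716.91 thousand.
Broad rate = 80.69 / 716.91 = 11.26%.
Headline unemployment rate = 42.25 / 712.18 = 5.93%.

Broad underutilization rate ≈ 11.26%; headline unemployment rate ≈ 5.93%.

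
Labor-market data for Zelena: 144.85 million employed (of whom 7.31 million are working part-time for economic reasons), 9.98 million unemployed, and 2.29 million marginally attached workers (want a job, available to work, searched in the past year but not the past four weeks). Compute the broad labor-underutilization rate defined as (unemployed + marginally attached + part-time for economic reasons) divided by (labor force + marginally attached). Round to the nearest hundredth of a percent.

Broad underutilization rate ≈ 12.46%.

Labor force = 144.85 + 9.98 = 154.83 million.
Numerator = 9.98 + 2.29 + 7.31 = 19.58 million.
Denominator = 154.83 + 2.29 = 157.12 million.
Broad rate = 19.58 / 157.12 = 12.46%.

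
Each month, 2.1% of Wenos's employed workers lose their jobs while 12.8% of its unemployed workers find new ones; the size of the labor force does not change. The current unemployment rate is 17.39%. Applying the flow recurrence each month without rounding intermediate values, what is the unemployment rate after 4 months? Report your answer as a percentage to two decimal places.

With a fixed labor force, u_{t+1} = u_t + s·(1−u_t) − f·u_t = u_t·(1−s−f) + s.
Here 1−s−f = 0.851 and s = 0.021.
u_1 = 0.173900 × 0.851 + 0.021 = 0.168989.
u_2 = 0.168989 × 0.851 + 0.021 = 0.164810.
u_3 = 0.164810 × 0.851 + 0.021 = 0.161253.
u_4 = 0.161253 × 0.851 + 0.021 = 0.158226.

Unemployment rate after four months ≈ 15.82%.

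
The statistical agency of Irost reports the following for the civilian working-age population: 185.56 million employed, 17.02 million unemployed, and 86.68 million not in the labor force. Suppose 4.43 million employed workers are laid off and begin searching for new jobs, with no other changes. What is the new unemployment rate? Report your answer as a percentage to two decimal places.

New unemployment rate ≈ 10.59%.

Initially, labor force = 185.56 + 17.02 = 202.58 million, so u = 17.02/202.58 = 8.40%.
After the change, employed falls and unemployed rises by 4.43; labor force unchanged → E = 181.13, U = 21.45, labor force = 202.58 million.
New unemployment rate = 21.45 / 202.58 = 10.59%.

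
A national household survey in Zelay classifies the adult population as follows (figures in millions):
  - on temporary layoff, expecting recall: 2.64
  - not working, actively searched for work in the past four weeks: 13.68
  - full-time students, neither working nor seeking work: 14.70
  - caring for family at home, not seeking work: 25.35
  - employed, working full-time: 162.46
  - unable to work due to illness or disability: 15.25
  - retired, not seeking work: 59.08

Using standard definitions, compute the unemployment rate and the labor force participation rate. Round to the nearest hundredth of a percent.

Employed = 162.46 million.
Unemployed = 2.64 + 13.68 = 16.32 million (jobless and actively searching, or on temporary layoff).
Labor force = 162.46 + 16.32 = 178.78 million.
Not in labor force = 14.70 + 25.35 + 15.25 + 59.08 = 114.38 million (those not working and not actively searching are outside the labor force).
Civilian working-age population = 178.78 + 114.38 = 293.16 million.
Unemployment rate = 16.32 / 178.78 = 9.13%.
Labor force participation rate = 178.78 / 293.16 = 60.98%.

Unemployment rate ≈ 9.13%; labor force participation rate ≈ 60.98%.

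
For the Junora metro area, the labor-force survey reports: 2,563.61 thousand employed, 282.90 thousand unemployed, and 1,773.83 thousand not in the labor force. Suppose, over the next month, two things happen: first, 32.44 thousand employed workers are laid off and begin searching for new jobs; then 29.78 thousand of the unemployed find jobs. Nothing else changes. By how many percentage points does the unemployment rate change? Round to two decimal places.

Initially, labor force = 2,563.61 + 282.90 = 2,846.51 thousand, so u = 282.90/2,846.51 = 9.94%.
After the first change, employed falls and unemployed rises by 32.44; labor force unchanged → E = 2,531.17, U = 315.34, labor force = 2,846.51 thousand.
After the second change, unemployed falls and employed rises by 29.78; labor force unchanged → E = 2,560.95, U = 285.56, labor force = 2,846.51 thousand.
New unemployment rate = 285.56 / 2,846.51 = 10.03%.
Change = 10.03% − 9.94% = +0.09 percentage points.

The unemployment rate changes by +0.09 percentage points.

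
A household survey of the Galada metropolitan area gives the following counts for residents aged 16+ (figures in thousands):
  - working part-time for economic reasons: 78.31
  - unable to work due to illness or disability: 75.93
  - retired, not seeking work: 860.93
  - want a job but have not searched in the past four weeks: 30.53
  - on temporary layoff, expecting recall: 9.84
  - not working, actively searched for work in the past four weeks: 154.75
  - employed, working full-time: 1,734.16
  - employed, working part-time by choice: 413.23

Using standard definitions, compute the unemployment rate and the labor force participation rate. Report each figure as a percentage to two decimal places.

Employed = 78.31 + 1,734.16 + 413.23 = 2,225.70 thousand (anyone who worked, including part-time for economic reasons, counts as employed).
Unemployed = 9.84 + 154.75 = 164.59 thousand (jobless and actively searching, or on temporary layoff).
Labor force = 2,225.70 + 164.59 = 2,390.29 thousand.
Not in labor force = 75.93 + 860.93 + 30.53 = 967.39 thousand (those not working and not actively searching are outside the labor force — including those who want a job but have given up searching).
Civilian working-age population = 2,390.29 + 967.39 = 3,357.68 thousand.
Unemployment rate = 164.59 / 2,390.29 = 6.89%.
Labor force participation rate = 2,390.29 / 3,357.68 = 71.19%.

Unemployment rate ≈ 6.89%; labor force participation rate ≈ 71.19%.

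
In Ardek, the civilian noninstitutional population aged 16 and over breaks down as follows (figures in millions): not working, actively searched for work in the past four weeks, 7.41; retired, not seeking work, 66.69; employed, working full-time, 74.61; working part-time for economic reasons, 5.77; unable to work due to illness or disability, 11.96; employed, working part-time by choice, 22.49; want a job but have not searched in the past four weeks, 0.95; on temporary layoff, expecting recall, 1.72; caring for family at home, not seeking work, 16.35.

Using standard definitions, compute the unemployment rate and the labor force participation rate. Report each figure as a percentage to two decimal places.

Employed = 74.61 + 5.77 + 22.49 = 102.87 million (anyone who worked, including part-time for economic reasons, counts as employed).
Unemployed = 7.41 + 1.72 = 9.13 million (jobless and actively searching, or on temporary layoff).
Labor force = 102.87 + 9.13 = 112.00 million.
Not in labor force = 66.69 + 11.96 + 0.95 + 16.35 = 95.95 million (those not working and not actively searching are outside the labor force — including those who want a job but have given up searching).
Civilian working-age population = 112.00 + 95.95 = 207.95 million.
Unemployment rate = 9.13 / 112.00 = 8.15%.
Labor force participation rate = 112.00 / 207.95 = 53.86%.

Unemployment rate ≈ 8.15%; labor force participation rate ≈ 53.86%.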